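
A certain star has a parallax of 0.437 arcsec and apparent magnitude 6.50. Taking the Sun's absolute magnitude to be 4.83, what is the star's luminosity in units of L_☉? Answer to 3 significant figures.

d = 1/p = 1/0.437″ = 2.288 pc
M = m − 5 log₁₀ d + 5 = 6.50 − 5·0.3595 + 5 = 9.702
M − M_☉ = 9.702 − 4.83 = 4.872
L/L_☉ = 10^(−0.4 × 4.872) = 0.01125

L/L_☉ ≈ 0.0112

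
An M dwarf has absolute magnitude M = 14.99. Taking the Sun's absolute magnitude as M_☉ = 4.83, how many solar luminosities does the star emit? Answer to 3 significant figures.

M − M_☉ = 14.99 − 4.83 = 10.160
L/L_☉ = 10^(−0.4 (M − M_☉)) = 10^-4.064 = 8.630×10^-5

L/L_☉ ≈ 8.63×10^-5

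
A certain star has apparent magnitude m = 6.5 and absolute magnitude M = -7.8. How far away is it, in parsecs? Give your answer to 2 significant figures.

d ≈ 7200 pc

μ = m − M = 14.300
m − M = 5 log₁₀ d − 5
log₁₀ d = (m − M)/5 + 1 = 3.8600
d = 10^3.8600 = 7244 pc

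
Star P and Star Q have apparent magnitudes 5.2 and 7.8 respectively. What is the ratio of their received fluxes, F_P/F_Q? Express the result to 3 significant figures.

F_P/F_Q ≈ 11.0

Δm = 5.2 − (7.8) = -2.6
Flux ratio = 10^(−0.4 Δm) = 10^(−0.4 × -2.6) = 10^1.040 = 10.96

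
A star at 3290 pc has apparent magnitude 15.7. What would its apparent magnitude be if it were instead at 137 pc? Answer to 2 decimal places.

m ≈ 8.80

Flux ∝ 1/d², so Δm = 5 log₁₀(d₂/d₁) = 5 log₁₀(137/3290) = -6.902
m₂ = m₁ + Δm = 15.7 + (-6.902) = 8.798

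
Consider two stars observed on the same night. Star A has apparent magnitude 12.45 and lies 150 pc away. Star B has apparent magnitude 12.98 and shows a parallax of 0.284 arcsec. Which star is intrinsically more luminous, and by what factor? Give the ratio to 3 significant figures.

Star A: M = m − 5 log₁₀ d + 5 = 12.45 − 5·2.1761 + 5 = 6.570
Star B: d = 1/p = 1/0.284″ = 3.521 pc
Star B: M = m − 5 log₁₀ d + 5 = 12.98 − 5·0.5467 + 5 = 15.247
ΔM = M_A − M_B = 6.570 − (15.247) = -8.677; smaller M is more luminous → Star A.
L ratio = 10^(0.4 |ΔM|) = 10^3.471 = 2957

Star A is more luminous, by a factor of 2960.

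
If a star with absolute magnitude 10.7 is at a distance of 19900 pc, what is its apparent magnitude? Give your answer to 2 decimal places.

m = M + 5 log₁₀ d − 5 = 10.7 + 5·4.2989 − 5 = 27.194

m ≈ 27.19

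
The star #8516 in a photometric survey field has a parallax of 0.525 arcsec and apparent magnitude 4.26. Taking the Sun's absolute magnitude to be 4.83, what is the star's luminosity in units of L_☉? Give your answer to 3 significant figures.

L/L_☉ ≈ 0.0613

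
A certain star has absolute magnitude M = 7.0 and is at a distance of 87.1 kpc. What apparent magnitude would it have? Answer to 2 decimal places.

m ≈ 26.70

d = 87.1 kpc = 87100 pc
m = M + 5 log₁₀ d − 5 = 7.0 + 5·4.9400 − 5 = 26.700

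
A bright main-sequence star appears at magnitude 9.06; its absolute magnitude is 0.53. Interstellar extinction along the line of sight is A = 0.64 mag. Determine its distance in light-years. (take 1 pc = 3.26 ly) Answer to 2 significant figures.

d ≈ 1200 ly

m − M = 5 log₁₀(d/10 pc) + A  ⇒  9.06 − (0.53) − 0.64 = 5 log₁₀(d/10)
7.890 = 5 log₁₀(d/10)
log₁₀ d = (m − M − A)/5 + 1 = 2.5780
d = 10^2.5780 = 378.4 pc
= 1234 ly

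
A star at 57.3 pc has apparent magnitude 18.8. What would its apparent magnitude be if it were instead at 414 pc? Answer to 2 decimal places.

Flux ∝ 1/d², so Δm = 5 log₁₀(d₂/d₁) = 5 log₁₀(414/57.3) = 4.294
m₂ = m₁ + Δm = 18.8 + (4.294) = 23.094

m ≈ 23.09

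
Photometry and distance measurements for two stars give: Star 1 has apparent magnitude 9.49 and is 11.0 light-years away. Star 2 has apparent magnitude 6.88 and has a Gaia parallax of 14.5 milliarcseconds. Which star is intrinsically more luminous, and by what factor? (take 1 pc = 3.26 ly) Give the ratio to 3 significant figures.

Star 2 is more luminous, by a factor of 4620.

Star 1: d = 11.0 ly / 3.26 = 3.374 pc
Star 1: M = m − 5 log₁₀ d + 5 = 9.49 − 5·0.5282 + 5 = 11.849
Star 2: p = 14.5 mas = 0.0145″ → d = 1/p = 68.97 pc
Star 2: M = m − 5 log₁₀ d + 5 = 6.88 − 5·1.8386 + 5 = 2.687
ΔM = M_1 − M_2 = 11.849 − (2.687) = 9.162; smaller M is more luminous → Star 2.
L ratio = 10^(0.4 |ΔM|) = 10^3.665 = 4623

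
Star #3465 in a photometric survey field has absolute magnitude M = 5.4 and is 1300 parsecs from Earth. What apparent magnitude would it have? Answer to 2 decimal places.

m ≈ 15.97

m = M + 5 log₁₀ d − 5 = 5.4 + 5·3.1139 − 5 = 15.970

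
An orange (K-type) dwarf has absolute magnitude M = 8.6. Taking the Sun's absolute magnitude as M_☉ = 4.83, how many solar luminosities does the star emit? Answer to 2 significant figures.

M − M_☉ = 8.6 − 4.83 = 3.770
L/L_☉ = 10^(−0.4 (M − M_☉)) = 10^-1.508 = 0.03105

L/L_☉ ≈ 0.031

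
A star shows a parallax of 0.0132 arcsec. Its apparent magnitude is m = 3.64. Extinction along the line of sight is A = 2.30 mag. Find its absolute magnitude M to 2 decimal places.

M ≈ -3.06

d = 1/p = 1/0.0132″ = 75.76 pc
5 log₁₀(d/10 pc) = 5 log₁₀(75.76) − 5 = 4.397
M = m − 5 log₁₀(d/10) − A = 3.64 − 4.397 − 2.30 = -3.057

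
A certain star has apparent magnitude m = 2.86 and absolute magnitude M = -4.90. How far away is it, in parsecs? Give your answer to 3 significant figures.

μ = m − M = 7.760
m − M = 5 log₁₀ d − 5
log₁₀ d = (m − M)/5 + 1 = 2.5520
d = 10^2.5520 = 356.5 pc

d ≈ 356 pc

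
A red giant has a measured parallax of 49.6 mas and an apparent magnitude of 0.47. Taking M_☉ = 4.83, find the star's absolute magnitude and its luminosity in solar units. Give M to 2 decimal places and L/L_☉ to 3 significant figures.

M ≈ -1.05; L/L_☉ ≈ 225

d = 1/p = 1000/49.6 mas = 20.16 pc
M = m − 5 log₁₀ d + 5 = 0.47 − 5·1.3045 + 5 = -1.053
M − M_☉ = -1.053 − 4.83 = -5.883
L/L_☉ = 10^(−0.4 × -5.883) = 225.4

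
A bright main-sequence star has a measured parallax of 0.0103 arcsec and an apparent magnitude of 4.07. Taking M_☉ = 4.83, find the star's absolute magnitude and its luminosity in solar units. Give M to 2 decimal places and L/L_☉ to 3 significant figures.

M ≈ -0.87; L/L_☉ ≈ 190

d = 1/p = 1/0.0103″ = 97.09 pc
M = m − 5 log₁₀ d + 5 = 4.07 − 5·1.9872 + 5 = -0.866
M − M_☉ = -0.866 − 4.83 = -5.696
L/L_☉ = 10^(−0.4 × -5.696) = 189.8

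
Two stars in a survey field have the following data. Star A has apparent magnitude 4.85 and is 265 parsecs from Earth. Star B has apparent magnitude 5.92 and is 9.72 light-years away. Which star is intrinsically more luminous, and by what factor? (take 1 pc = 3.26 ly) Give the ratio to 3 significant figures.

Star A: M = m − 5 log₁₀ d + 5 = 4.85 − 5·2.4232 + 5 = -2.266
Star B: d = 9.72 ly / 3.26 = 2.982 pc
Star B: M = m − 5 log₁₀ d + 5 = 5.92 − 5·0.4744 + 5 = 8.548
ΔM = M_A − M_B = -2.266 − (8.548) = -10.814; smaller M is more luminous → Star A.
L ratio = 10^(0.4 |ΔM|) = 10^4.326 = 21160

Star A is more luminous, by a factor of 21200.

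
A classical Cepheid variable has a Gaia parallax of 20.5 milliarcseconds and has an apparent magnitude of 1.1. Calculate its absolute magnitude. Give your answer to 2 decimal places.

M ≈ -2.34

p = 20.5 mas = 0.0205″ → d = 1/p = 48.78 pc
5 log₁₀(d/10 pc) = 5 log₁₀(48.78) − 5 = 3.441
M = m − 5 log₁₀(d/10) = 1.1 − 3.441 = -2.341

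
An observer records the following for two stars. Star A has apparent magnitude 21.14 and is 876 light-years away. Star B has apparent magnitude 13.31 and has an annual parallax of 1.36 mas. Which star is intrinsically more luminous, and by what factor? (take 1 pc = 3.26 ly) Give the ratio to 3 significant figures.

Star B is more luminous, by a factor of 10100.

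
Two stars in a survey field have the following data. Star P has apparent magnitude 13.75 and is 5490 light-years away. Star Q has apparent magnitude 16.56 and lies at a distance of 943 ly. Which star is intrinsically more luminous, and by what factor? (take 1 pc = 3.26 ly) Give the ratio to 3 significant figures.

Star P: d = 5490 ly / 3.26 = 1684 pc
Star P: M = m − 5 log₁₀ d + 5 = 13.75 − 5·3.2264 + 5 = 2.618
Star Q: d = 943 ly / 3.26 = 289.3 pc
Star Q: M = m − 5 log₁₀ d + 5 = 16.56 − 5·2.4613 + 5 = 9.254
ΔM = M_P − M_Q = 2.618 − (9.254) = -6.635; smaller M is more luminous → Star P.
L ratio = 10^(0.4 |ΔM|) = 10^2.654 = 450.9

Star P is more luminous, by a factor of 451.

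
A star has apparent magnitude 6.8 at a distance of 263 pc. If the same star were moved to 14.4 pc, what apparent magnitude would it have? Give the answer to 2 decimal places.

Flux ∝ 1/d², so Δm = 5 log₁₀(d₂/d₁) = 5 log₁₀(14.4/263) = -6.308
m₂ = m₁ + Δm = 6.8 + (-6.308) = 0.492

m ≈ 0.49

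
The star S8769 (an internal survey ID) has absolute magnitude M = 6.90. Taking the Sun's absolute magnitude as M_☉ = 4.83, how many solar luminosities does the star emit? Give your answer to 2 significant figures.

L/L_☉ ≈ 0.15

M − M_☉ = 6.90 − 4.83 = 2.070
L/L_☉ = 10^(−0.4 (M − M_☉)) = 10^-0.828 = 0.1486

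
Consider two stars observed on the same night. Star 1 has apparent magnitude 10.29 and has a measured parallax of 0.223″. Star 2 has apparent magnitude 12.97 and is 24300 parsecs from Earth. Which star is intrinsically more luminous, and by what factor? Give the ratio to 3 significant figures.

Star 2 is more luminous, by a factor of 2.49×10^6.

Star 1: d = 1/p = 1/0.223″ = 4.484 pc
Star 1: M = m − 5 log₁₀ d + 5 = 10.29 − 5·0.6517 + 5 = 12.032
Star 2: M = m − 5 log₁₀ d + 5 = 12.97 − 5·4.3856 + 5 = -3.958
ΔM = M_1 − M_2 = 12.032 − (-3.958) = 15.990; smaller M is more luminous → Star 2.
L ratio = 10^(0.4 |ΔM|) = 10^6.396 = 2.488×10^6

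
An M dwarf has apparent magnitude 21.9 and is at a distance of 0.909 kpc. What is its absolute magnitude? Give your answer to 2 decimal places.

M ≈ 12.11

d = 0.909 kpc = 909.0 pc
5 log₁₀(d/10 pc) = 5 log₁₀(909.0) − 5 = 9.793
M = m − 5 log₁₀(d/10) = 21.9 − 9.793 = 12.107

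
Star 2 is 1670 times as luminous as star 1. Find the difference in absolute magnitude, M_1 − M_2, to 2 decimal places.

Pogson: ΔM = −2.5 log₁₀(ratio) = −2.5 log₁₀(1670) = −2.5 × 3.2227 = -8.057
Star 2 is brighter so has the smaller magnitude: M_1 − M_2 is positive.

M_1 − M_2 ≈ 8.06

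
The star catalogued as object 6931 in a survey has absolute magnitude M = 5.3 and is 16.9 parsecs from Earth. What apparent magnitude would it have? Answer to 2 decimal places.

m = M + 5 log₁₀ d − 5 = 5.3 + 5·1.2279 − 5 = 6.439

m ≈ 6.44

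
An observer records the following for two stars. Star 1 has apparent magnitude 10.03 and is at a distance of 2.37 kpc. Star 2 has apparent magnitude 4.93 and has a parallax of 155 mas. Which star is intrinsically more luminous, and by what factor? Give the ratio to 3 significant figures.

Star 1: d = 2.37 kpc = 2370 pc
Star 1: M = m − 5 log₁₀ d + 5 = 10.03 − 5·3.3747 + 5 = -1.844
Star 2: p = 155 mas = 0.155″ → d = 1/p = 6.452 pc
Star 2: M = m − 5 log₁₀ d + 5 = 4.93 − 5·0.8097 + 5 = 5.882
ΔM = M_1 − M_2 = -1.844 − (5.882) = -7.725; smaller M is more luminous → Star 1.
L ratio = 10^(0.4 |ΔM|) = 10^3.090 = 1231

Star 1 is more luminous, by a factor of 1230.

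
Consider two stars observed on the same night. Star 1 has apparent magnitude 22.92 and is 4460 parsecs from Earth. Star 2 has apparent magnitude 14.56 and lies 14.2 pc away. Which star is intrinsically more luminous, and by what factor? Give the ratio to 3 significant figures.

Star 1 is more luminous, by a factor of 44.7.

Star 1: M = m − 5 log₁₀ d + 5 = 22.92 − 5·3.6493 + 5 = 9.673
Star 2: M = m − 5 log₁₀ d + 5 = 14.56 − 5·1.1523 + 5 = 13.799
ΔM = M_1 − M_2 = 9.673 − (13.799) = -4.125; smaller M is more luminous → Star 1.
L ratio = 10^(0.4 |ΔM|) = 10^1.650 = 44.68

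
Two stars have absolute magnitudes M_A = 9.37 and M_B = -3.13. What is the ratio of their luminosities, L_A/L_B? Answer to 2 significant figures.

L_A/L_B ≈ 1.0×10^-5

ΔM = M_A − M_B = 12.50
L_A/L_B = 10^(−0.4 ΔM) = 10^-5.000 = 1.000×10^-5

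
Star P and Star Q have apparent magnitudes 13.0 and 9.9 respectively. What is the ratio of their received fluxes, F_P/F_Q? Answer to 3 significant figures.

Magnitude difference = 3.1
Flux ratio = 10^(−0.4 Δm) = 10^(−0.4 × 3.1) = 10^-1.240 = 0.05754

F_P/F_Q ≈ 0.0575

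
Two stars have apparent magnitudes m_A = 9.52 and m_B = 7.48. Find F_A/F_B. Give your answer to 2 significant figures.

Magnitude difference = 2.04
Flux ratio = 10^(−0.4 Δm) = 10^(−0.4 × 2.04) = 10^-0.816 = 0.1528

F_A/F_B ≈ 0.15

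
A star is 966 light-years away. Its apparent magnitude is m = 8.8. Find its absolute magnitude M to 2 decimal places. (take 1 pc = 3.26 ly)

d = 966 ly / 3.26 = 296.3 pc
5 log₁₀(d/10 pc) = 5 log₁₀(296.3) − 5 = 7.359
M = m − 5 log₁₀(d/10) = 8.8 − 7.359 = 1.441

M ≈ 1.44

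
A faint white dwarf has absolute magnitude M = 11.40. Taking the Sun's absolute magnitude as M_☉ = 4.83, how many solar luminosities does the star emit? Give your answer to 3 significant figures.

M − M_☉ = 11.40 − 4.83 = 6.570
L/L_☉ = 10^(−0.4 (M − M_☉)) = 10^-2.628 = 2.355×10^-3

L/L_☉ ≈ 2.36×10^-3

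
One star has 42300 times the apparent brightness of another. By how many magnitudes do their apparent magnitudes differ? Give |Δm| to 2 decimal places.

Pogson: Δm = −2.5 log₁₀(ratio) = −2.5 log₁₀(42300) = −2.5 × 4.6263 = -11.566

|Δm| ≈ 11.57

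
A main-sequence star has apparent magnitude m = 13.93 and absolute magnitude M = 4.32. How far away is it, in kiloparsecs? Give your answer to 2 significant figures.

d ≈ 0.84 kpc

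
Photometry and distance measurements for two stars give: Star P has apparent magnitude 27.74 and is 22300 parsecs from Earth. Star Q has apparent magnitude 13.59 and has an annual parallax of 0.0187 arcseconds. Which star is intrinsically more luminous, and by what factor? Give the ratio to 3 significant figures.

Star Q is more luminous, by a factor of 2.63.

Star P: M = m − 5 log₁₀ d + 5 = 27.74 − 5·4.3483 + 5 = 10.998
Star Q: d = 1/p = 1/0.0187″ = 53.48 pc
Star Q: M = m − 5 log₁₀ d + 5 = 13.59 − 5·1.7282 + 5 = 9.949
ΔM = M_P − M_Q = 10.998 − (9.949) = 1.049; smaller M is more luminous → Star Q.
L ratio = 10^(0.4 |ΔM|) = 10^0.420 = 2.628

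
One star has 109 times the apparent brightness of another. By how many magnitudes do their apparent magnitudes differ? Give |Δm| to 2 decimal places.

Pogson: Δm = −2.5 log₁₀(ratio) = −2.5 log₁₀(109) = −2.5 × 2.0374 = -5.094

|Δm| ≈ 5.09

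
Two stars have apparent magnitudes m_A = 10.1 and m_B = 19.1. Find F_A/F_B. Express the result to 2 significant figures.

Δm = 10.1 − (19.1) = -9.0
Flux ratio = 10^(−0.4 Δm) = 10^(−0.4 × -9.0) = 10^3.600 = 3981

F_A/F_B ≈ 4000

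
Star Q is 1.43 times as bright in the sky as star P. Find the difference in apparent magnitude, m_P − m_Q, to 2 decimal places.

Pogson: Δm = −2.5 log₁₀(ratio) = −2.5 log₁₀(1.43) = −2.5 × 0.1553 = -0.388
Star Q is brighter so has the smaller magnitude: m_P − m_Q is positive.

m_P − m_Q ≈ 0.39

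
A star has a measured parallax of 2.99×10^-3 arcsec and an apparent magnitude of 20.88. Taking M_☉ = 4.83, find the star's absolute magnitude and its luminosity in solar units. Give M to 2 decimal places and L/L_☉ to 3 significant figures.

d = 1/p = 1/2.99×10^-3″ = 334.4 pc
M = m − 5 log₁₀ d + 5 = 20.88 − 5·2.5243 + 5 = 13.258
M − M_☉ = 13.258 − 4.83 = 8.428
L/L_☉ = 10^(−0.4 × 8.428) = 4.253×10^-4

M ≈ 13.26; L/L_☉ ≈ 4.25×10^-4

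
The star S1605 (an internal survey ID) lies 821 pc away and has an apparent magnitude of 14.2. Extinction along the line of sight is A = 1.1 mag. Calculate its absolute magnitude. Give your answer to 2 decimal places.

5 log₁₀(d/10 pc) = 5 log₁₀(821.0) − 5 = 9.572
M = m − 5 log₁₀(d/10) − A = 14.2 − 9.572 − 1.1 = 3.528

M ≈ 3.53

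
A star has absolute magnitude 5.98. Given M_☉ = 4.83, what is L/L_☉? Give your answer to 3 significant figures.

L/L_☉ ≈ 0.347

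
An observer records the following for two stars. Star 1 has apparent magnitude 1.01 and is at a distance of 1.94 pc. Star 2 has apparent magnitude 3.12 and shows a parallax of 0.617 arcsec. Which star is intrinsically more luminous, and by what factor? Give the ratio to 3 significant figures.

Star 1: M = m − 5 log₁₀ d + 5 = 1.01 − 5·0.2878 + 5 = 4.571
Star 2: d = 1/p = 1/0.617″ = 1.621 pc
Star 2: M = m − 5 log₁₀ d + 5 = 3.12 − 5·0.2097 + 5 = 7.071
ΔM = M_1 − M_2 = 4.571 − (7.071) = -2.500; smaller M is more luminous → Star 1.
L ratio = 10^(0.4 |ΔM|) = 10^1.000 = 10.00

Star 1 is more luminous, by a factor of 10.0.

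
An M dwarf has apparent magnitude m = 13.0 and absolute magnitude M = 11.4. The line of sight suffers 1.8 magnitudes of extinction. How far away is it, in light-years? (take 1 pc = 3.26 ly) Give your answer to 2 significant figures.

m − M = 5 log₁₀(d/10 pc) + A  ⇒  13.0 − (11.4) − 1.8 = 5 log₁₀(d/10)
-0.200 = 5 log₁₀(d/10)
log₁₀ d = (m − M − A)/5 + 1 = 0.9600
d = 10^0.9600 = 9.120 pc
= 29.73 ly

d ≈ 30 ly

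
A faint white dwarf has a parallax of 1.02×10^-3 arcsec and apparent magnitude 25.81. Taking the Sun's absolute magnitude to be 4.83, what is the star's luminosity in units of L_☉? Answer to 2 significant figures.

d = 1/p = 1/1.02×10^-3″ = 980.4 pc
M = m − 5 log₁₀ d + 5 = 25.81 − 5·2.9914 + 5 = 15.853
M − M_☉ = 15.853 − 4.83 = 11.023
L/L_☉ = 10^(−0.4 × 11.023) = 3.898×10^-5

L/L_☉ ≈ 3.9×10^-5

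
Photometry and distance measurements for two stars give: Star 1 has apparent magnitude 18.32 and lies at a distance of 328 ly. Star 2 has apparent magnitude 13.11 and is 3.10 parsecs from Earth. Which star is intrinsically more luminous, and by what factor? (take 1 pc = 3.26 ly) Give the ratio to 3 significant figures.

Star 1 is more luminous, by a factor of 8.68.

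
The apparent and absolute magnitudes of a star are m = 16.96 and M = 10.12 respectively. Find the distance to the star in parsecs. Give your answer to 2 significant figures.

Distance modulus: m − M = 16.96 − (10.12) = 6.840
m − M = 5 log₁₀ d − 5
log₁₀ d = (m − M)/5 + 1 = 2.3680
d = 10^2.3680 = 233.3 pc

d ≈ 230 pc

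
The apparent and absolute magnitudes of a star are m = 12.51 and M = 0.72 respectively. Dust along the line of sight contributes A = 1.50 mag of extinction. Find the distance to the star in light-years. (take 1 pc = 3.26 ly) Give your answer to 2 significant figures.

m − M = 5 log₁₀(d/10 pc) + A  ⇒  12.51 − (0.72) − 1.50 = 5 log₁₀(d/10)
10.290 = 5 log₁₀(d/10)
log₁₀ d = (m − M − A)/5 + 1 = 3.0580
d = 10^3.0580 = 1143 pc
= 3726 ly

d ≈ 3700 ly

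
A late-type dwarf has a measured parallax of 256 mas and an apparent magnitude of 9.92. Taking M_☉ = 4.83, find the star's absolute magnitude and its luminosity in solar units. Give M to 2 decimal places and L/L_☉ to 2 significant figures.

M ≈ 11.96; L/L_☉ ≈ 1.4×10^-3

d = 1/p = 1000/256 mas = 3.906 pc
M = m − 5 log₁₀ d + 5 = 9.92 − 5·0.5918 + 5 = 11.961
M − M_☉ = 11.961 − 4.83 = 7.131
L/L_☉ = 10^(−0.4 × 7.131) = 1.404×10^-3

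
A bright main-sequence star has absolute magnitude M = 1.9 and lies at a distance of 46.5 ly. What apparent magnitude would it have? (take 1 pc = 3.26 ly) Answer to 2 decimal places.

d = 46.5 ly / 3.26 = 14.26 pc
m = M + 5 log₁₀ d − 5 = 1.9 + 5·1.1542 − 5 = 2.671

m ≈ 2.67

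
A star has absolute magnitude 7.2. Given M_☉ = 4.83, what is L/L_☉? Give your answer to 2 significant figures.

L/L_☉ ≈ 0.11

M − M_☉ = 7.2 − 4.83 = 2.370
L/L_☉ = 10^(−0.4 (M − M_☉)) = 10^-0.948 = 0.1127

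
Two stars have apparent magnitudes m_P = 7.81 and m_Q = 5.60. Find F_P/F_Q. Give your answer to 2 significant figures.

F_P/F_Q ≈ 0.13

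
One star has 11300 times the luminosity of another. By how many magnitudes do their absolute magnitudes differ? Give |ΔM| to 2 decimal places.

|ΔM| ≈ 10.13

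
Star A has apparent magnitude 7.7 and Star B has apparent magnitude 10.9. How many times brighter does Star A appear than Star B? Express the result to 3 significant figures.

19.1

Magnitude difference = -3.2
Flux ratio = 10^(−0.4 Δm) = 10^(−0.4 × -3.2) = 10^1.280 = 19.05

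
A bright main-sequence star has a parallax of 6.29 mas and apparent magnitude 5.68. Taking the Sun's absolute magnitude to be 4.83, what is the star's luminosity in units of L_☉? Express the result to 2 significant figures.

d = 1/p = 1000/6.29 mas = 159.0 pc
M = m − 5 log₁₀ d + 5 = 5.68 − 5·2.2013 + 5 = -0.327
M − M_☉ = -0.327 − 4.83 = -5.157
L/L_☉ = 10^(−0.4 × -5.157) = 115.5

L/L_☉ ≈ 120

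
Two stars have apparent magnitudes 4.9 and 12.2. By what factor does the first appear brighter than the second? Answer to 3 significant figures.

Magnitude difference = -7.3
Flux ratio = 10^(−0.4 Δm) = 10^(−0.4 × -7.3) = 10^2.920 = 831.8

832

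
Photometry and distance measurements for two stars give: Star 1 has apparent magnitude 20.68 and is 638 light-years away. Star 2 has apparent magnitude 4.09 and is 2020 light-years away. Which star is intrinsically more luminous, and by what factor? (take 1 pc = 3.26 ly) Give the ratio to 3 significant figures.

Star 2 is more luminous, by a factor of 4.34×10^7.

Star 1: d = 638 ly / 3.26 = 195.7 pc
Star 1: M = m − 5 log₁₀ d + 5 = 20.68 − 5·2.2916 + 5 = 14.222
Star 2: d = 2020 ly / 3.26 = 619.6 pc
Star 2: M = m − 5 log₁₀ d + 5 = 4.09 − 5·2.7921 + 5 = -4.871
ΔM = M_1 − M_2 = 14.222 − (-4.871) = 19.093; smaller M is more luminous → Star 2.
L ratio = 10^(0.4 |ΔM|) = 10^7.637 = 4.336×10^7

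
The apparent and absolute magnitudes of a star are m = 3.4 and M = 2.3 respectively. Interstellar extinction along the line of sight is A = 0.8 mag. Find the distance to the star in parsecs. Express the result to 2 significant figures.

m − M = 5 log₁₀(d/10 pc) + A  ⇒  3.4 − (2.3) − 0.8 = 5 log₁₀(d/10)
0.300 = 5 log₁₀(d/10)
log₁₀ d = (m − M − A)/5 + 1 = 1.0600
d = 10^1.0600 = 11.48 pc

d ≈ 11 pc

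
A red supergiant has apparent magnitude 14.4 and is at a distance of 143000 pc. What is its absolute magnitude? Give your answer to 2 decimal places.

5 log₁₀(d/10 pc) = 5 log₁₀(143000) − 5 = 20.777
M = m − 5 log₁₀(d/10) = 14.4 − 20.777 = -6.377

M ≈ -6.38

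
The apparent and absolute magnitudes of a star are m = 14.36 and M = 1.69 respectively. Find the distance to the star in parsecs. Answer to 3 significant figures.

μ = m − M = 12.670
m − M = 5 log₁₀ d − 5
log₁₀ d = (m − M)/5 + 1 = 3.5340
d = 10^3.5340 = 3420 pc

d ≈ 3420 pc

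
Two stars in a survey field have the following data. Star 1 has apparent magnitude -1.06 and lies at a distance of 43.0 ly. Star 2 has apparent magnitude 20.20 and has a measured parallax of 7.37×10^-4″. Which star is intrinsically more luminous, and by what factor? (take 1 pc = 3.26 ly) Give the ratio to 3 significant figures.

Star 1 is more luminous, by a factor of 30200.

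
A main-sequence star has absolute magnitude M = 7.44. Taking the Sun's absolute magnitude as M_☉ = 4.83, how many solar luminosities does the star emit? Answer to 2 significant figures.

L/L_☉ ≈ 0.090

M − M_☉ = 7.44 − 4.83 = 2.610
L/L_☉ = 10^(−0.4 (M − M_☉)) = 10^-1.044 = 0.09036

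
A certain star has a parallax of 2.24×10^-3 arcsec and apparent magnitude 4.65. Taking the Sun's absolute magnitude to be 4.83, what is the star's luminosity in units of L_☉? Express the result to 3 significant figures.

d = 1/p = 1/2.24×10^-3″ = 446.4 pc
M = m − 5 log₁₀ d + 5 = 4.65 − 5·2.6498 + 5 = -3.599
M − M_☉ = -3.599 − 4.83 = -8.429
L/L_☉ = 10^(−0.4 × -8.429) = 2352

L/L_☉ ≈ 2350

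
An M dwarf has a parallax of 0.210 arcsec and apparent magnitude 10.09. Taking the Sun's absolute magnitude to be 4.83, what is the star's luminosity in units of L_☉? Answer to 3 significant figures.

L/L_☉ ≈ 1.78×10^-3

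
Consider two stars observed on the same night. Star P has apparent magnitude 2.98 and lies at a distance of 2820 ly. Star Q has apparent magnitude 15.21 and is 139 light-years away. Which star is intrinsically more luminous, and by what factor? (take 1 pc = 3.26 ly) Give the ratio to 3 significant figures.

Star P is more luminous, by a factor of 3.21×10^7.

Star P: d = 2820 ly / 3.26 = 865.0 pc
Star P: M = m − 5 log₁₀ d + 5 = 2.98 − 5·2.9370 + 5 = -6.705
Star Q: d = 139 ly / 3.26 = 42.64 pc
Star Q: M = m − 5 log₁₀ d + 5 = 15.21 − 5·1.6298 + 5 = 12.061
ΔM = M_P − M_Q = -6.705 − (12.061) = -18.766; smaller M is more luminous → Star P.
L ratio = 10^(0.4 |ΔM|) = 10^7.506 = 3.210×10^7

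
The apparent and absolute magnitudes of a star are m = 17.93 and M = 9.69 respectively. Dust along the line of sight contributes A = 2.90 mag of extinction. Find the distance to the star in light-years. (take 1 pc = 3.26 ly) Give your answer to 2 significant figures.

d ≈ 380 ly

m − M = 5 log₁₀(d/10 pc) + A  ⇒  17.93 − (9.69) − 2.90 = 5 log₁₀(d/10)
5.340 = 5 log₁₀(d/10)
log₁₀ d = (m − M − A)/5 + 1 = 2.0680
d = 10^2.0680 = 116.9 pc
= 381.3 ly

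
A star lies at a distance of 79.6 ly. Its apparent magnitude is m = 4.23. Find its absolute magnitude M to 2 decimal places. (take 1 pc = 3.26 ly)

M ≈ 2.29

d = 79.6 ly / 3.26 = 24.42 pc
5 log₁₀(d/10 pc) = 5 log₁₀(24.42) − 5 = 1.938
M = m − 5 log₁₀(d/10) = 4.23 − 1.938 = 2.292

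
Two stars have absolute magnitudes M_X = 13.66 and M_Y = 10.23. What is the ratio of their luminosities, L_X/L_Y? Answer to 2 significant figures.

ΔM = M_X − M_Y = 3.43
L_X/L_Y = 10^(−0.4 ΔM) = 10^-1.372 = 0.04246

L_X/L_Y ≈ 0.042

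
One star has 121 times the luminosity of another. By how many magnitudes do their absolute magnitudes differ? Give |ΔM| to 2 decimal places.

Pogson: ΔM = −2.5 log₁₀(ratio) = −2.5 log₁₀(121) = −2.5 × 2.0828 = -5.207

|ΔM| ≈ 5.21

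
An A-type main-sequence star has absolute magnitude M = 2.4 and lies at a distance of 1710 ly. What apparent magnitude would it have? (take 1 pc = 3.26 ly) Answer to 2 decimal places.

d = 1710 ly / 3.26 = 524.5 pc
m = M + 5 log₁₀ d − 5 = 2.4 + 5·2.7198 − 5 = 10.999

m ≈ 11.00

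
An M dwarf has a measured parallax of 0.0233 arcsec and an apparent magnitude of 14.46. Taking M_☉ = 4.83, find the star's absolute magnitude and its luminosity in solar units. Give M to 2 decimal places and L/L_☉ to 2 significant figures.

M ≈ 11.30; L/L_☉ ≈ 2.6×10^-3

d = 1/p = 1/0.0233″ = 42.92 pc
M = m − 5 log₁₀ d + 5 = 14.46 − 5·1.6326 + 5 = 11.297
M − M_☉ = 11.297 − 4.83 = 6.467
L/L_☉ = 10^(−0.4 × 6.467) = 2.590×10^-3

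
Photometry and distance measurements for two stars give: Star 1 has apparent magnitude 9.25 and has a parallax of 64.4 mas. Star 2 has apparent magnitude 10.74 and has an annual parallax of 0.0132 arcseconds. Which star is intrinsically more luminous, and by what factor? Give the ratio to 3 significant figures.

Star 2 is more luminous, by a factor of 6.03.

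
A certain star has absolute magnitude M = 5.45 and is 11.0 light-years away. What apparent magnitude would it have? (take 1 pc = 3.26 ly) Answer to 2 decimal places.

m ≈ 3.09

d = 11.0 ly / 3.26 = 3.374 pc
m = M + 5 log₁₀ d − 5 = 5.45 + 5·0.5282 − 5 = 3.091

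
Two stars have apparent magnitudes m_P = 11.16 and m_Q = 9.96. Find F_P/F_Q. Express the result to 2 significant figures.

Magnitude difference = 1.20
Flux ratio = 10^(−0.4 Δm) = 10^(−0.4 × 1.20) = 10^-0.480 = 0.3311

F_P/F_Q ≈ 0.33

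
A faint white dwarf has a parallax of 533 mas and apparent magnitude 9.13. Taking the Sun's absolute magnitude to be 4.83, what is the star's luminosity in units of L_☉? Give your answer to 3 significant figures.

d = 1/p = 1000/533 mas = 1.876 pc
M = m − 5 log₁₀ d + 5 = 9.13 − 5·0.2733 + 5 = 12.764
M − M_☉ = 12.764 − 4.83 = 7.934
L/L_☉ = 10^(−0.4 × 7.934) = 6.707×10^-4

L/L_☉ ≈ 6.71×10^-4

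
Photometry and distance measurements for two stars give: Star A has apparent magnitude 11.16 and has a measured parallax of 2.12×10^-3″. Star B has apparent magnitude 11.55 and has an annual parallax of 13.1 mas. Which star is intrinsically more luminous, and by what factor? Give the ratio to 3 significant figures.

Star A is more luminous, by a factor of 54.7.

Star A: d = 1/p = 1/2.12×10^-3″ = 471.7 pc
Star A: M = m − 5 log₁₀ d + 5 = 11.16 − 5·2.6737 + 5 = 2.792
Star B: p = 13.1 mas = 0.0131″ → d = 1/p = 76.34 pc
Star B: M = m − 5 log₁₀ d + 5 = 11.55 − 5·1.8827 + 5 = 7.136
ΔM = M_A − M_B = 2.792 − (7.136) = -4.345; smaller M is more luminous → Star A.
L ratio = 10^(0.4 |ΔM|) = 10^1.738 = 54.69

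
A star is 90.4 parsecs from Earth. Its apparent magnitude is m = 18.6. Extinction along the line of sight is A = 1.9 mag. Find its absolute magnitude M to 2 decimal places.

M ≈ 11.92

5 log₁₀(d/10 pc) = 5 log₁₀(90.40) − 5 = 4.781
M = m − 5 log₁₀(d/10) − A = 18.6 − 4.781 − 1.9 = 11.919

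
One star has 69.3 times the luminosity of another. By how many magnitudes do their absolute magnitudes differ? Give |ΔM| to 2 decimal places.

Pogson: ΔM = −2.5 log₁₀(ratio) = −2.5 log₁₀(69.3) = −2.5 × 1.8407 = -4.602

|ΔM| ≈ 4.60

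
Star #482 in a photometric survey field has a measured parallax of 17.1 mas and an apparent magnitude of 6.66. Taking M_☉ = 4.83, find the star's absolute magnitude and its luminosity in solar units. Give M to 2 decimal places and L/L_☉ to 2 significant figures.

d = 1/p = 1000/17.1 mas = 58.48 pc
M = m − 5 log₁₀ d + 5 = 6.66 − 5·1.7670 + 5 = 2.825
M − M_☉ = 2.825 − 4.83 = -2.005
L/L_☉ = 10^(−0.4 × -2.005) = 6.339

M ≈ 2.82; L/L_☉ ≈ 6.3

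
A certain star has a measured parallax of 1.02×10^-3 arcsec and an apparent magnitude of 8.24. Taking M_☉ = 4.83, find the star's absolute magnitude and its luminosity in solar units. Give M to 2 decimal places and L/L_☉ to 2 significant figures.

d = 1/p = 1/1.02×10^-3″ = 980.4 pc
M = m − 5 log₁₀ d + 5 = 8.24 − 5·2.9914 + 5 = -1.717
M − M_☉ = -1.717 − 4.83 = -6.547
L/L_☉ = 10^(−0.4 × -6.547) = 415.7

M ≈ -1.72; L/L_☉ ≈ 420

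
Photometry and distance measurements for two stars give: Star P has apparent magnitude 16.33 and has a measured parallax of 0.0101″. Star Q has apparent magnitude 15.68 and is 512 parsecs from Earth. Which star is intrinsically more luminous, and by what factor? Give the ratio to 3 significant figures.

Star Q is more luminous, by a factor of 48.7.

Star P: d = 1/p = 1/0.0101″ = 99.01 pc
Star P: M = m − 5 log₁₀ d + 5 = 16.33 − 5·1.9957 + 5 = 11.352
Star Q: M = m − 5 log₁₀ d + 5 = 15.68 − 5·2.7093 + 5 = 7.134
ΔM = M_P − M_Q = 11.352 − (7.134) = 4.218; smaller M is more luminous → Star Q.
L ratio = 10^(0.4 |ΔM|) = 10^1.687 = 48.66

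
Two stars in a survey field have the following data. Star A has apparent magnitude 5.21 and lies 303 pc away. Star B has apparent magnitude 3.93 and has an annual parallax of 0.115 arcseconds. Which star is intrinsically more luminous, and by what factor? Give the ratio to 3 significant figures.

Star A is more luminous, by a factor of 373.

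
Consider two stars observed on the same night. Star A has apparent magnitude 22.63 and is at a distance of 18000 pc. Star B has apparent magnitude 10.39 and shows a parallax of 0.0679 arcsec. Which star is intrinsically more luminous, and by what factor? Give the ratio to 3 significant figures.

Star A: M = m − 5 log₁₀ d + 5 = 22.63 − 5·4.2553 + 5 = 6.354
Star B: d = 1/p = 1/0.0679″ = 14.73 pc
Star B: M = m − 5 log₁₀ d + 5 = 10.39 − 5·1.1681 + 5 = 9.549
ΔM = M_A − M_B = 6.354 − (9.549) = -3.196; smaller M is more luminous → Star A.
L ratio = 10^(0.4 |ΔM|) = 10^1.278 = 18.98

Star A is more luminous, by a factor of 19.0.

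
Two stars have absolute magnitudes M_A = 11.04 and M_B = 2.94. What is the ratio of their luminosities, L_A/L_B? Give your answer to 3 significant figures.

L_A/L_B ≈ 5.75×10^-4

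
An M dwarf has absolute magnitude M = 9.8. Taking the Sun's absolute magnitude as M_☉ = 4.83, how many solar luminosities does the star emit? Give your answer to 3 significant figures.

M − M_☉ = 9.8 − 4.83 = 4.970
L/L_☉ = 10^(−0.4 (M − M_☉)) = 10^-1.988 = 0.01028

L/L_☉ ≈ 0.0103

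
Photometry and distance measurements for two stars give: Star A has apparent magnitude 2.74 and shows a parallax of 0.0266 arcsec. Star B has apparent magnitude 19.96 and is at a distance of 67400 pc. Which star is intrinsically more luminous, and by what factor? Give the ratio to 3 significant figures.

Star A: d = 1/p = 1/0.0266″ = 37.59 pc
Star A: M = m − 5 log₁₀ d + 5 = 2.74 − 5·1.5751 + 5 = -0.136
Star B: M = m − 5 log₁₀ d + 5 = 19.96 − 5·4.8287 + 5 = 0.817
ΔM = M_A − M_B = -0.136 − (0.817) = -0.952; smaller M is more luminous → Star A.
L ratio = 10^(0.4 |ΔM|) = 10^0.381 = 2.404

Star A is more luminous, by a factor of 2.40.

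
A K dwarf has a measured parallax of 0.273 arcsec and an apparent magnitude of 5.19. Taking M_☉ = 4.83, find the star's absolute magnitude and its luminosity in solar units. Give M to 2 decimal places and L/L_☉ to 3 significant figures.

M ≈ 7.37; L/L_☉ ≈ 0.0963

d = 1/p = 1/0.273″ = 3.663 pc
M = m − 5 log₁₀ d + 5 = 5.19 − 5·0.5638 + 5 = 7.371
M − M_☉ = 7.371 − 4.83 = 2.541
L/L_☉ = 10^(−0.4 × 2.541) = 0.09631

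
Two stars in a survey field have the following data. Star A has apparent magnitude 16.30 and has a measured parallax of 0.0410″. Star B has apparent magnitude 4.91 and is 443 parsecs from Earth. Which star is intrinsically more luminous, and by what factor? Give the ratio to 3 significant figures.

Star B is more luminous, by a factor of 1.19×10^7.

Star A: d = 1/p = 1/0.0410″ = 24.39 pc
Star A: M = m − 5 log₁₀ d + 5 = 16.30 − 5·1.3872 + 5 = 14.364
Star B: M = m − 5 log₁₀ d + 5 = 4.91 − 5·2.6464 + 5 = -3.322
ΔM = M_A − M_B = 14.364 − (-3.322) = 17.686; smaller M is more luminous → Star B.
L ratio = 10^(0.4 |ΔM|) = 10^7.074 = 1.187×10^7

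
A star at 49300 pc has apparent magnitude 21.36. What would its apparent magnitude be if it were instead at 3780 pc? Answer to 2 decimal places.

m ≈ 15.78

Flux ∝ 1/d², so Δm = 5 log₁₀(d₂/d₁) = 5 log₁₀(3780/49300) = -5.577
m₂ = m₁ + Δm = 21.36 + (-5.577) = 15.783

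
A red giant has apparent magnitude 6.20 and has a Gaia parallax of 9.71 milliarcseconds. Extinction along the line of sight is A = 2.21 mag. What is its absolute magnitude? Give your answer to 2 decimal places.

p = 9.71 mas = 9.71×10^-3″ → d = 1/p = 103.0 pc
5 log₁₀(d/10 pc) = 5 log₁₀(103.0) − 5 = 5.064
M = m − 5 log₁₀(d/10) − A = 6.20 − 5.064 − 2.21 = -1.074

M ≈ -1.07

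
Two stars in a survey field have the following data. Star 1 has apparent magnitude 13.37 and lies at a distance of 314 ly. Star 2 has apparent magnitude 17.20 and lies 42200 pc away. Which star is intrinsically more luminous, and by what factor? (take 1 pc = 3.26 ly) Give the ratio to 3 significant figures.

Star 1: d = 314 ly / 3.26 = 96.32 pc
Star 1: M = m − 5 log₁₀ d + 5 = 13.37 − 5·1.9837 + 5 = 8.451
Star 2: M = m − 5 log₁₀ d + 5 = 17.20 − 5·4.6253 + 5 = -0.927
ΔM = M_1 − M_2 = 8.451 − (-0.927) = 9.378; smaller M is more luminous → Star 2.
L ratio = 10^(0.4 |ΔM|) = 10^3.751 = 5639

Star 2 is more luminous, by a factor of 5640.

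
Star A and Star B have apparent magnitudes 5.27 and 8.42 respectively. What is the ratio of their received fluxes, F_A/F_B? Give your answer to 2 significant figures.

Magnitude difference = -3.15
Flux ratio = 10^(−0.4 Δm) = 10^(−0.4 × -3.15) = 10^1.260 = 18.20

F_A/F_B ≈ 18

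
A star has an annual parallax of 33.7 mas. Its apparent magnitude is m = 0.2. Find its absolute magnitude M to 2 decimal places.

M ≈ -2.16

p = 33.7 mas = 0.0337″ → d = 1/p = 29.67 pc
5 log₁₀(d/10 pc) = 5 log₁₀(29.67) − 5 = 2.362
M = m − 5 log₁₀(d/10) = 0.2 − 2.362 = -2.162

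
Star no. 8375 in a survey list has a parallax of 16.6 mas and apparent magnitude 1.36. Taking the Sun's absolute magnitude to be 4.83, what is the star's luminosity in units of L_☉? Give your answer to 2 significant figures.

L/L_☉ ≈ 890

d = 1/p = 1000/16.6 mas = 60.24 pc
M = m − 5 log₁₀ d + 5 = 1.36 − 5·1.7799 + 5 = -2.539
M − M_☉ = -2.539 − 4.83 = -7.369
L/L_☉ = 10^(−0.4 × -7.369) = 886.7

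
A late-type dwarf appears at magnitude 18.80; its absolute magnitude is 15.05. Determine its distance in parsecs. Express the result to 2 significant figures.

μ = m − M = 3.750
m − M = 5 log₁₀ d − 5
log₁₀ d = (m − M)/5 + 1 = 1.7500
d = 10^1.7500 = 56.23 pc

d ≈ 56 pc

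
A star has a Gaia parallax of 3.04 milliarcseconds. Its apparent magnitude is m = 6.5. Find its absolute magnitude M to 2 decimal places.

M ≈ -1.09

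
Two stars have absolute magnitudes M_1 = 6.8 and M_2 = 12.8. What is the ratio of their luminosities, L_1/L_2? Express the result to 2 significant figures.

ΔM = M_1 − M_2 = -6.0
L_1/L_2 = 10^(−0.4 ΔM) = 10^2.400 = 251.2

L_1/L_2 ≈ 250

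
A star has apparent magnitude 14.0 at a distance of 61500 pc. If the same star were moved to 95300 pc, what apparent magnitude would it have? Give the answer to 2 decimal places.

m ≈ 14.95

Flux ∝ 1/d², so Δm = 5 log₁₀(d₂/d₁) = 5 log₁₀(95300/61500) = 0.951
m₂ = m₁ + Δm = 14.0 + (0.951) = 14.951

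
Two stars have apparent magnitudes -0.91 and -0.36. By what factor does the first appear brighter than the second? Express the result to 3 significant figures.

1.66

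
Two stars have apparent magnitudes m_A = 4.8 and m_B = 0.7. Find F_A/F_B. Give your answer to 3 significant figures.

Magnitude difference = 4.1
Flux ratio = 10^(−0.4 Δm) = 10^(−0.4 × 4.1) = 10^-1.640 = 0.02291

F_A/F_B ≈ 0.0229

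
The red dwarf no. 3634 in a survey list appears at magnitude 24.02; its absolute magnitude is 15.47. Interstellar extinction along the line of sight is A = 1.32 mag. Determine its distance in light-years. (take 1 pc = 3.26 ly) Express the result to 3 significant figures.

m − M = 5 log₁₀(d/10 pc) + A  ⇒  24.02 − (15.47) − 1.32 = 5 log₁₀(d/10)
7.230 = 5 log₁₀(d/10)
log₁₀ d = (m − M − A)/5 + 1 = 2.4460
d = 10^2.4460 = 279.3 pc
= 910.4 ly

d ≈ 910 ly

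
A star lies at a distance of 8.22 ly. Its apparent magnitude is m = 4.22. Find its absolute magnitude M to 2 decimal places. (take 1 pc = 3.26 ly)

d = 8.22 ly / 3.26 = 2.521 pc
5 log₁₀(d/10 pc) = 5 log₁₀(2.521) − 5 = -2.992
M = m − 5 log₁₀(d/10) = 4.22 + 2.992 = 7.212

M ≈ 7.21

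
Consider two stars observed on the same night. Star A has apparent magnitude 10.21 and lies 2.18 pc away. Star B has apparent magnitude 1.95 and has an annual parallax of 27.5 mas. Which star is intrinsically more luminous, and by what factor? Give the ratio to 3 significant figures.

Star A: M = m − 5 log₁₀ d + 5 = 10.21 − 5·0.3385 + 5 = 13.518
Star B: p = 27.5 mas = 0.0275″ → d = 1/p = 36.36 pc
Star B: M = m − 5 log₁₀ d + 5 = 1.95 − 5·1.5607 + 5 = -0.853
ΔM = M_A − M_B = 13.518 − (-0.853) = 14.371; smaller M is more luminous → Star B.
L ratio = 10^(0.4 |ΔM|) = 10^5.748 = 560300

Star B is more luminous, by a factor of 560000.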